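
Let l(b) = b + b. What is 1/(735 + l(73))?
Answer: 1/881 ≈ 0.0011351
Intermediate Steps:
l(b) = 2*b
1/(735 + l(73)) = 1/(735 + 2*73) = 1/(735 + 146) = 1/881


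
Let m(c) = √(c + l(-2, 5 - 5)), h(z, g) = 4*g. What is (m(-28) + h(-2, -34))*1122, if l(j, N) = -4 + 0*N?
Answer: -152592 + 4488*I*√2 ≈ -1.5259e+5 + 6347.0*I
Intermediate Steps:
l(j, N) = -4 (l(j, N) = -4 + 0 = -4)
m(c) = √(-4 + c) (m(c) = √(c - 4) = √(-4 + c))
(m(-28) + h(-2, -34))*1122 = (√(-4 - 28) + 4*(-34))*1122 = (√(-32) - 136)*1122 = (4*I*√2 - 136)*1122 = (-136 + 4*I*√2)*1122 = -152592 + 4488*I*√2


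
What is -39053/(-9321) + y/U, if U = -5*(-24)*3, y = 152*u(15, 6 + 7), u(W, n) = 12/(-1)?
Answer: -40867/46605 ≈ -0.87688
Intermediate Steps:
u(W, n) = -12 (u(W, n) = 12*(-1) = -12)
y = -1824 (y = 152*(-12) = -1824)
U = 360 (U = 120*3 = 360)
-39053/(-9321) + y/U = -39053/(-9321) - 1824/360 = -39053*(-1/9321) - 1824*1/360 = 39053/9321 - 76/15 = -40867/46605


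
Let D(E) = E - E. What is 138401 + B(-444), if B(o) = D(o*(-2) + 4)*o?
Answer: 138401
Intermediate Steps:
D(E) = 0
B(o) = 0 (B(o) = 0*o = 0)
138401 + B(-444) = 138401 + 0 = 138401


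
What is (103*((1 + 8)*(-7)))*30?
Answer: -194670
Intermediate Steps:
(103*((1 + 8)*(-7)))*30 = (103*(9*(-7)))*30 = (103*(-63))*30 = -6489*30 = -194670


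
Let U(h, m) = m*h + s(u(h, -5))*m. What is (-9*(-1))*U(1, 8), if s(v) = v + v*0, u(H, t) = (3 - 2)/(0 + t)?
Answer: 288/5 ≈ 57.600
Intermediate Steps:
u(H, t) = 1/t
s(v) = v (s(v) = v + 0 = v)
U(h, m) = -m/5 + h*m (U(h, m) = m*h + m/(-5) = h*m - m/5 = -m/5 + h*m)
(-9*(-1))*U(1, 8) = (-9*(-1))*(8*(-⅕ + 1)) = 9*(8*(⅘)) = 9*(32/5) = 288/5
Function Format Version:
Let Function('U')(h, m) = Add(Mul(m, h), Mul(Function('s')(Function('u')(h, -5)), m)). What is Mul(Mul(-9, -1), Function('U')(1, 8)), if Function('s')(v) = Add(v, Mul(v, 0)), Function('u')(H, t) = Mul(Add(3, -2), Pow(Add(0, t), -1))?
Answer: Rational(288, 5) ≈ 57.600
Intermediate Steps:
Function('u')(H, t) = Pow(t, -1) (Function('u')(H, t) = Mul(1, Pow(t, -1)) = Pow(t, -1))
Function('s')(v) = v (Function('s')(v) = Add(v, 0) = v)
Function('U')(h, m) = Add(Mul(Rational(-1, 5), m), Mul(h, m)) (Function('U')(h, m) = Add(Mul(m, h), Mul(Pow(-5, -1), m)) = Add(Mul(h, m), Mul(Rational(-1, 5), m)) = Add(Mul(Rational(-1, 5), m), Mul(h, m)))
Mul(Mul(-9, -1), Function('U')(1, 8)) = Mul(Mul(-9, -1), Mul(8, Add(Rational(-1, 5), 1))) = Mul(9, Mul(8, Rational(4, 5))) = Mul(9, Rational(32, 5)) = Rational(288, 5)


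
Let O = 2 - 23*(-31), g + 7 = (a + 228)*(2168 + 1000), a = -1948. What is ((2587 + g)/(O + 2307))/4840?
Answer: -272319/731324 ≈ -0.37236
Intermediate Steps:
g = -5448967 (g = -7 + (-1948 + 228)*(2168 + 1000) = -7 - 1720*3168 = -7 - 5448960 = -5448967)
O = 715 (O = 2 + 713 = 715)
((2587 + g)/(O + 2307))/4840 = ((2587 - 5448967)/(715 + 2307))/4840 = -5446380/3022*(1/4840) = -5446380*1/3022*(1/4840) = -2723190/1511*1/4840 = -272319/731324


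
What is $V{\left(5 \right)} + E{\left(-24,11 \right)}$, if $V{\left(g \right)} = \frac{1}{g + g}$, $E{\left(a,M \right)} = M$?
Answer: $\frac{111}{10} \approx 11.1$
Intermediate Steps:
$V{\left(g \right)} = \frac{1}{2 g}$
$V{\left(5 \right)} + E{\left(-24,11 \right)} = \frac{1}{2 \cdot 5} + 11 = \frac{1}{2} \cdot \frac{1}{5} + 11 = \frac{1}{10} + 11 = \frac{111}{10}$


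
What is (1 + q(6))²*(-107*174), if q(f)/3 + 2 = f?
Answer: -3146442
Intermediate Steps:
q(f) = -6 + 3*f
(1 + q(6))²*(-107*174) = (1 + (-6 + 3*6))²*(-107*174) = (1 + (-6 + 18))²*(-18618) = (1 + 12)²*(-18618) = 13²*(-18618) = 169*(-18618) = -3146442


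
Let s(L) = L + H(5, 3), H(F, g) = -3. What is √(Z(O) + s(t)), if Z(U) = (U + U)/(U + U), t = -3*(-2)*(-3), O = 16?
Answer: 2*I*√5 ≈ 4.4721*I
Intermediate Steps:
t = -18 (t = 6*(-3) = -18)
s(L) = -3 + L (s(L) = L - 3 = -3 + L)
Z(U) = 1 (Z(U) = (2*U)/((2*U)) = (2*U)*(1/(2*U)) = 1)
√(Z(O) + s(t)) = √(1 + (-3 - 18)) = √(1 - 21) = √(-20) = 2*I*√5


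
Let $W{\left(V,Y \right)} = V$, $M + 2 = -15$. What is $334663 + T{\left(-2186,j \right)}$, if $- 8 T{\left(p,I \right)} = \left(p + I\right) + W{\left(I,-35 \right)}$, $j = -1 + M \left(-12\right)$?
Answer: $\frac{669771}{2} \approx 3.3489 \cdot 10^{5}$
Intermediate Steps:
$M = -17$ ($M = -2 - 15 = -17$)
$j = 203$ ($j = -1 - -204 = -1 + 204 = 203$)
$T{\left(p,I \right)} = - \frac{I}{4} - \frac{p}{8}$ ($T{\left(p,I \right)} = - \frac{\left(p + I\right) + I}{8} = - \frac{\left(I + p\right) + I}{8} = - \frac{p + 2 I}{8} = - \frac{I}{4} - \frac{p}{8}$)
$334663 + T{\left(-2186,j \right)} = 334663 - - \frac{445}{2} = 334663 + \left(- \frac{203}{4} + \frac{1093}{4}\right) = 334663 + \frac{445}{2} = \frac{669771}{2}$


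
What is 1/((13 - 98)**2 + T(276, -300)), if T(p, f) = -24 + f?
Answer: 1/6901 ≈ 0.00014491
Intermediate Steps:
1/((13 - 98)**2 + T(276, -300)) = 1/((13 - 98)**2 + (-24 - 300)) = 1/((-85)**2 - 324) = 1/(7225 - 324) = 1/6901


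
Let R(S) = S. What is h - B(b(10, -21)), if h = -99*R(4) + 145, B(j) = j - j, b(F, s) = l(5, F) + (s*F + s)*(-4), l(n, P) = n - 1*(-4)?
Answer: -251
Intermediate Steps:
l(n, P) = 4 + n (l(n, P) = n + 4 = 4 + n)
b(F, s) = 9 - 4*s - 4*F*s (b(F, s) = (4 + 5) + (s*F + s)*(-4) = 9 + (F*s + s)*(-4) = 9 + (s + F*s)*(-4) = 9 + (-4*s - 4*F*s) = 9 - 4*s - 4*F*s)
B(j) = 0
h = -251 (h = -99*4 + 145 = -396 + 145 = -251)
h - B(b(10, -21)) = -251 - 1*0 = -251 + 0 = -251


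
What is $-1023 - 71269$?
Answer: $-72292$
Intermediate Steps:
$-1023 - 71269 = -72292$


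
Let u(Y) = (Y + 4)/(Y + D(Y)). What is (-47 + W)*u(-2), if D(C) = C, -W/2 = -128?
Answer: -209/2 ≈ -104.50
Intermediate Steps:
W = 256 (W = -2*(-128) = 256)
u(Y) = (4 + Y)/(2*Y) (u(Y) = (Y + 4)/(Y + Y) = (4 + Y)/((2*Y)) = (4 + Y)*(1/(2*Y)) = (4 + Y)/(2*Y))
(-47 + W)*u(-2) = (-47 + 256)*((½)*(4 - 2)/(-2)) = 209*((½)*(-½)*2) = 209*(-½) = -209/2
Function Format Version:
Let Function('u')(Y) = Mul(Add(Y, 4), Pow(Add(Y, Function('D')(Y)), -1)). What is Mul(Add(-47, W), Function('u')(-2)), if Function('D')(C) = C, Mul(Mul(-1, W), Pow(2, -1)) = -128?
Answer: Rational(-209, 2) ≈ -104.50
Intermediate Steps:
W = 256 (W = Mul(-2, -128) = 256)
Function('u')(Y) = Mul(Rational(1, 2), Pow(Y, -1), Add(4, Y)) (Function('u')(Y) = Mul(Add(Y, 4), Pow(Add(Y, Y), -1)) = Mul(Add(4, Y), Pow(Mul(2, Y), -1)) = Mul(Add(4, Y), Mul(Rational(1, 2), Pow(Y, -1))) = Mul(Rational(1, 2), Pow(Y, -1), Add(4, Y)))
Mul(Add(-47, W), Function('u')(-2)) = Mul(Add(-47, 256), Mul(Rational(1, 2), Pow(-2, -1), Add(4, -2))) = Mul(209, Mul(Rational(1, 2), Rational(-1, 2), 2)) = Mul(209, Rational(-1, 2)) = Rational(-209, 2)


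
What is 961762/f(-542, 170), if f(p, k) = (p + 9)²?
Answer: 961762/284089 ≈ 3.3854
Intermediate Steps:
f(p, k) = (9 + p)²
961762/f(-542, 170) = 961762/((9 - 542)²) = 961762/((-533)²) = 961762/284089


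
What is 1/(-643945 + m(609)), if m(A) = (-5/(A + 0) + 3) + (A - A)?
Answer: -609/392160683 ≈ -1.5529e-6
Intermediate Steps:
m(A) = 3 - 5/A (m(A) = (-5/A + 3) + 0 = (3 - 5/A) + 0 = 3 - 5/A)
1/(-643945 + m(609)) = 1/(-643945 + (3 - 5/609)) = 1/(-643945 + 1822/609) = 1/(-392160683/609) = -609/392160683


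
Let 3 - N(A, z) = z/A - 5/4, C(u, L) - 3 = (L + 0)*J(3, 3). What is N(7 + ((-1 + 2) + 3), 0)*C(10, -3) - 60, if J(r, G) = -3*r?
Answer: 135/2 ≈ 67.500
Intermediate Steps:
C(u, L) = 3 - 9*L (C(u, L) = 3 + (L + 0)*(-3*3) = 3 + L*(-9) = 3 - 9*L)
N(A, z) = 17/4 - z/A (N(A, z) = 3 - (z/A - 5/4) = 3 - (-5/4 + z/A) = 3 + (5/4 - z/A) = 17/4 - z/A)
N(7 + ((-1 + 2) + 3), 0)*C(10, -3) - 60 = (17/4 - 1*0/(7 + ((-1 + 2) + 3)))*(3 - 9*(-3)) - 60 = (17/4 - 1*0/(7 + (1 + 3)))*(3 + 27) - 60 = (17/4 - 1*0/(7 + 4))*30 - 60 = (17/4 - 1*0/11)*30 - 60 = (17/4 - 1*0*1/11)*30 - 60 = (17/4 + 0)*30 - 60 = (17/4)*30 - 60 = 255/2 - 60 = 135/2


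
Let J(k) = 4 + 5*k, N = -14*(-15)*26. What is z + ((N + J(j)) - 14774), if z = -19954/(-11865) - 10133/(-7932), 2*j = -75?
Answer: -99284602653/10457020 ≈ -9494.5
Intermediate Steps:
j = -75/2 (j = (½)*(-75) = -75/2 ≈ -37.500)
N = 5460 (N = 210*26 = 5460)
z = 30944797/10457020 (z = -19954*(-1/11865) - 10133*(-1/7932) = 19954/11865 + 10133/7932 = 30944797/10457020 ≈ 2.9592)
z + ((N + J(j)) - 14774) = 30944797/10457020 + ((5460 + (4 + 5*(-75/2))) - 14774) = 30944797/10457020 + ((5460 + (4 - 375/2)) - 14774) = 30944797/10457020 + ((5460 - 367/2) - 14774) = 30944797/10457020 + (10553/2 - 14774) = 30944797/10457020 - 18995/2 = -99284602653/10457020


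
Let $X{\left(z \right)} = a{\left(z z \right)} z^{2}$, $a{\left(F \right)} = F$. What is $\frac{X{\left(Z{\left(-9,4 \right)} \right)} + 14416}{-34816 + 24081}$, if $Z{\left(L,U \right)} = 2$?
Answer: $- \frac{14432}{10735} \approx -1.3444$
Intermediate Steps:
$X{\left(z \right)} = z^{4}$ ($X{\left(z \right)} = z z z^{2} = z^{2} z^{2} = z^{4}$)
$\frac{X{\left(Z{\left(-9,4 \right)} \right)} + 14416}{-34816 + 24081} = \frac{2^{4} + 14416}{-34816 + 24081} = \frac{16 + 14416}{-10735} = 14432 \left(- \frac{1}{10735}\right) = - \frac{14432}{10735}$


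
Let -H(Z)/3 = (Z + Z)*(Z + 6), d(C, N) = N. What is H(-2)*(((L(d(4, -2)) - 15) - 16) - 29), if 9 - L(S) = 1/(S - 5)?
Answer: -17088/7 ≈ -2441.1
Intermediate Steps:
L(S) = 9 - 1/(-5 + S) (L(S) = 9 - 1/(S - 5) = 9 - 1/(-5 + S))
H(Z) = -6*Z*(6 + Z) (H(Z) = -3*(Z + Z)*(Z + 6) = -3*2*Z*(6 + Z) = -6*Z*(6 + Z))
H(-2)*(((L(d(4, -2)) - 15) - 16) - 29) = (-6*(-2)*(6 - 2))*((((-46 + 9*(-2))/(-5 - 2) - 15) - 16) - 29) = (-6*(-2)*4)*((((-46 - 18)/(-7) - 15) - 16) - 29) = 48*(((-1/7*(-64) - 15) - 16) - 29) = 48*(((64/7 - 15) - 16) - 29) = 48*((-41/7 - 16) - 29) = 48*(-153/7 - 29) = 48*(-356/7) = -17088/7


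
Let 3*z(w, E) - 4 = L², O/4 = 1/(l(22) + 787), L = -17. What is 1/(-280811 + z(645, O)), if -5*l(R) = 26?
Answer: -3/842140 ≈ -3.5624e-6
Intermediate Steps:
l(R) = -26/5 (l(R) = -⅕*26 = -26/5)
O = 20/3909 (O = 4/(-26/5 + 787) = 4/(3909/5) = 4*(5/3909) = 20/3909 ≈ 0.0051164)
z(w, E) = 293/3 (z(w, E) = 4/3 + (⅓)*(-17)² = 4/3 + (⅓)*289 = 4/3 + 289/3 = 293/3)
1/(-280811 + z(645, O)) = 1/(-280811 + 293/3) = 1/(-842140/3) = -3/842140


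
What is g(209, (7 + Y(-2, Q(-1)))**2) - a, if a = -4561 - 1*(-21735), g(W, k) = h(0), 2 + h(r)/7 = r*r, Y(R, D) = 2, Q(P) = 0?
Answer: -17188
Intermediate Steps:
h(r) = -14 + 7*r**2 (h(r) = -14 + 7*(r*r) = -14 + 7*r**2)
g(W, k) = -14 (g(W, k) = -14 + 7*0**2 = -14 + 7*0 = -14 + 0 = -14)
a = 17174 (a = -4561 + 21735 = 17174)
g(209, (7 + Y(-2, Q(-1)))**2) - a = -14 - 1*17174 = -14 - 17174 = -17188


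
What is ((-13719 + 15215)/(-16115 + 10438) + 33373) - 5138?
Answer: 160288599/5677 ≈ 28235.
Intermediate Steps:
((-13719 + 15215)/(-16115 + 10438) + 33373) - 5138 = (1496/(-5677) + 33373) - 5138 = (1496*(-1/5677) + 33373) - 5138 = (-1496/5677 + 33373) - 5138 = 189457025/5677 - 5138 = 160288599/5677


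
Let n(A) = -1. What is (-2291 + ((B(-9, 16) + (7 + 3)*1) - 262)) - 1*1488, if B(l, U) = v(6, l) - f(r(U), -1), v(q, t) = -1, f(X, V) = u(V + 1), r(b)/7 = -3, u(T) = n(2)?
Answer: -4031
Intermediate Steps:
u(T) = -1
r(b) = -21 (r(b) = 7*(-3) = -21)
f(X, V) = -1
B(l, U) = 0 (B(l, U) = -1 - 1*(-1) = -1 + 1 = 0)
(-2291 + ((B(-9, 16) + (7 + 3)*1) - 262)) - 1*1488 = (-2291 + ((0 + (7 + 3)*1) - 262)) - 1*1488 = (-2291 + ((0 + 10*1) - 262)) - 1488 = (-2291 + ((0 + 10) - 262)) - 1488 = (-2291 + (10 - 262)) - 1488 = (-2291 - 252) - 1488 = -2543 - 1488 = -4031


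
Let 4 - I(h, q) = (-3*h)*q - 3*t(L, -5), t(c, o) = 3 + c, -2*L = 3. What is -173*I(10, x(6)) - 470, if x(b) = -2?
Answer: 16879/2 ≈ 8439.5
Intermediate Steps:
L = -3/2 (L = -½*3 = -3/2 ≈ -1.5000)
I(h, q) = 17/2 + 3*h*q (I(h, q) = 4 - ((-3*h)*q - 3*(3 - 3/2)) = 4 - (-3*h*q - 3*3/2) = 4 - (-3*h*q - 9/2) = 4 - (-9/2 - 3*h*q) = 4 + (9/2 + 3*h*q) = 17/2 + 3*h*q)
-173*I(10, x(6)) - 470 = -173*(17/2 + 3*10*(-2)) - 470 = -173*(17/2 - 60) - 470 = -173*(-103/2) - 470 = 17819/2 - 470 = 16879/2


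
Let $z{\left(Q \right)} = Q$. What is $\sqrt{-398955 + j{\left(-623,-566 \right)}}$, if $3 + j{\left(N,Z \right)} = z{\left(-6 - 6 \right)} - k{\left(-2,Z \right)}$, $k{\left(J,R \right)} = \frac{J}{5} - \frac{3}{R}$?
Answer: $\frac{i \sqrt{3195307671890}}{2830} \approx 631.64 i$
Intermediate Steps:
$k{\left(J,R \right)} = - \frac{3}{R} + \frac{J}{5}$ ($k{\left(J,R \right)} = J \frac{1}{5} - \frac{3}{R} = \frac{J}{5} - \frac{3}{R} = - \frac{3}{R} + \frac{J}{5}$)
$j{\left(N,Z \right)} = - \frac{73}{5} + \frac{3}{Z}$ ($j{\left(N,Z \right)} = -3 - \left(12 - \frac{2}{5} - \frac{3}{Z}\right) = -3 - \left(\frac{58}{5} - \frac{3}{Z}\right) = - \frac{73}{5} + \frac{3}{Z}$)
$\sqrt{-398955 + j{\left(-623,-566 \right)}} = \sqrt{-398955 - \left(\frac{73}{5} - \frac{3}{-566}\right)} = \sqrt{-398955 + \left(- \frac{73}{5} + 3 \left(- \frac{1}{566}\right)\right)} = \sqrt{-398955 - \frac{41333}{2830}} = \sqrt{- \frac{1129083983}{2830}} = \frac{i \sqrt{3195307671890}}{2830}$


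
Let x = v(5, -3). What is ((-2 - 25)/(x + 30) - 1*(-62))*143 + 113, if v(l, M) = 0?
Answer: 88503/10 ≈ 8850.3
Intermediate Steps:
x = 0
((-2 - 25)/(x + 30) - 1*(-62))*143 + 113 = ((-2 - 25)/(0 + 30) - 1*(-62))*143 + 113 = (-27/30 + 62)*143 + 113 = (-27*1/30 + 62)*143 + 113 = (-9/10 + 62)*143 + 113 = (611/10)*143 + 113 = 87373/10 + 113 = 88503/10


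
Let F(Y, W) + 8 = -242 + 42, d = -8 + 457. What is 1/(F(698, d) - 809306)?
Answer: -1/809514 ≈ -1.2353e-6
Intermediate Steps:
d = 449
F(Y, W) = -208 (F(Y, W) = -8 + (-242 + 42) = -8 - 200 = -208)
1/(F(698, d) - 809306) = 1/(-208 - 809306) = 1/(-809514) = -1/809514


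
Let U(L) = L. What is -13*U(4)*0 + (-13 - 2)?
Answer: -15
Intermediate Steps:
-13*U(4)*0 + (-13 - 2) = -52*0 + (-13 - 2) = -13*0 - 15 = 0 - 15 = -15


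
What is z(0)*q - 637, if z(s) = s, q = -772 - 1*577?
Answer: -637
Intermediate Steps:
q = -1349 (q = -772 - 577 = -1349)
z(0)*q - 637 = 0*(-1349) - 637 = 0 - 637 = -637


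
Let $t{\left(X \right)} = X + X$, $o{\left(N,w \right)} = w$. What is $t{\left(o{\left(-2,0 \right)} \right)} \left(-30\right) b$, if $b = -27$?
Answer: $0$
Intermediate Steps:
$t{\left(X \right)} = 2 X$
$t{\left(o{\left(-2,0 \right)} \right)} \left(-30\right) b = 2 \cdot 0 \left(-30\right) \left(-27\right) = 0 \left(-30\right) \left(-27\right) = 0 \left(-27\right) = 0$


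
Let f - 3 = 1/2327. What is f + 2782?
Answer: 6480696/2327 ≈ 2785.0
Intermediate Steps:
f = 6982/2327 (f = 3 + 1/2327 = 6982/2327 ≈ 3.0004)
f + 2782 = 6982/2327 + 2782 = 6480696/2327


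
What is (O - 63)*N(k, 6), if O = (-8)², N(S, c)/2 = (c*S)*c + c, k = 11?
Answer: 804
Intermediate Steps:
N(S, c) = 2*c + 2*S*c² (N(S, c) = 2*((c*S)*c + c) = 2*((S*c)*c + c) = 2*(S*c² + c) = 2*(c + S*c²) = 2*c + 2*S*c²)
O = 64
(O - 63)*N(k, 6) = (64 - 63)*(2*6*(1 + 11*6)) = 1*(2*6*(1 + 66)) = 1*(2*6*67) = 1*804 = 804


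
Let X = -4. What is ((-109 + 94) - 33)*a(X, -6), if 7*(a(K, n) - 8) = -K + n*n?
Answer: -4608/7 ≈ -658.29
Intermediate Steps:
a(K, n) = 8 - K/7 + n²/7 (a(K, n) = 8 + (-K + n*n)/7 = 8 + (-K + n²)/7 = 8 + (n² - K)/7 = 8 + (-K/7 + n²/7) = 8 - K/7 + n²/7)
((-109 + 94) - 33)*a(X, -6) = ((-109 + 94) - 33)*(8 - ⅐*(-4) + (⅐)*(-6)²) = (-15 - 33)*(8 + 4/7 + (⅐)*36) = -48*(8 + 4/7 + 36/7) = -48*96/7 = -4608/7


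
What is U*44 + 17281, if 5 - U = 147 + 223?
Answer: 1221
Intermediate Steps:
U = -365 (U = 5 - (147 + 223) = 5 - 1*370 = 5 - 370 = -365)
U*44 + 17281 = -365*44 + 17281 = -16060 + 17281 = 1221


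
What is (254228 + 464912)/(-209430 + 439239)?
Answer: 719140/229809 ≈ 3.1293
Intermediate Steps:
(254228 + 464912)/(-209430 + 439239) = 719140/229809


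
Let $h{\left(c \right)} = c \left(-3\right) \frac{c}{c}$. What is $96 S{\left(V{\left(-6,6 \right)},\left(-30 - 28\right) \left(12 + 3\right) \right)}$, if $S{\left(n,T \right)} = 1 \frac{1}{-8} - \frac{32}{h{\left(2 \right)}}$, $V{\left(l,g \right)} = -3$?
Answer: $500$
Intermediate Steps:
$h{\left(c \right)} = - 3 c$ ($h{\left(c \right)} = - 3 c 1 = - 3 c$)
$S{\left(n,T \right)} = \frac{125}{24}$ ($S{\left(n,T \right)} = 1 \frac{1}{-8} - \frac{32}{\left(-3\right) 2} = 1 \left(- \frac{1}{8}\right) - \frac{32}{-6} = - \frac{1}{8} - - \frac{16}{3} = - \frac{1}{8} + \frac{16}{3} = \frac{125}{24}$)
$96 S{\left(V{\left(-6,6 \right)},\left(-30 - 28\right) \left(12 + 3\right) \right)} = 96 \cdot \frac{125}{24} = 500$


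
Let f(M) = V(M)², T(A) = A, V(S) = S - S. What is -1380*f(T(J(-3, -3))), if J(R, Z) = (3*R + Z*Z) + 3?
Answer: 0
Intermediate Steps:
J(R, Z) = 3 + Z² + 3*R (J(R, Z) = (3*R + Z²) + 3 = (Z² + 3*R) + 3 = 3 + Z² + 3*R)
V(S) = 0
f(M) = 0 (f(M) = 0² = 0)
-1380*f(T(J(-3, -3))) = -1380*0 = 0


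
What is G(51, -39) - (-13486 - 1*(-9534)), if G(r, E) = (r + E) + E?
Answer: 3925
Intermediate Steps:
G(r, E) = r + 2*E (G(r, E) = (E + r) + E = r + 2*E)
G(51, -39) - (-13486 - 1*(-9534)) = (51 + 2*(-39)) - (-13486 - 1*(-9534)) = (51 - 78) - (-13486 + 9534) = -27 - 1*(-3952) = -27 + 3952 = 3925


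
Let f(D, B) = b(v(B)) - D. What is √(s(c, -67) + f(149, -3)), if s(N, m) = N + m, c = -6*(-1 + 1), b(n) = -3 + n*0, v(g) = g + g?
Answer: I*√219 ≈ 14.799*I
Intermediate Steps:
v(g) = 2*g
b(n) = -3 (b(n) = -3 + 0 = -3)
c = 0 (c = -6*0 = 0)
f(D, B) = -3 - D
√(s(c, -67) + f(149, -3)) = √((0 - 67) + (-3 - 1*149)) = √(-67 + (-3 - 149)) = √(-67 - 152) = √(-219) = I*√219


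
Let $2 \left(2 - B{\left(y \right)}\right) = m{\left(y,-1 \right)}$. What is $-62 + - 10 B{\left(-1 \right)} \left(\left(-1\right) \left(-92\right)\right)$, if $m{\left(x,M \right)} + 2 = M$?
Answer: $-3282$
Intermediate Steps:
$m{\left(x,M \right)} = -2 + M$
$B{\left(y \right)} = \frac{7}{2}$ ($B{\left(y \right)} = 2 - \frac{-2 - 1}{2} = 2 - - \frac{3}{2} = 2 + \frac{3}{2} = \frac{7}{2}$)
$-62 + - 10 B{\left(-1 \right)} \left(\left(-1\right) \left(-92\right)\right) = -62 + \left(-10\right) \frac{7}{2} \left(\left(-1\right) \left(-92\right)\right) = -62 - 3220 = -3282$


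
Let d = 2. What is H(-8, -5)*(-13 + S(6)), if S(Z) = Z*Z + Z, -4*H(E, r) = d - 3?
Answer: 29/4 ≈ 7.2500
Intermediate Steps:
H(E, r) = ¼ (H(E, r) = -(2 - 3)/4 = -¼*(-1) = ¼)
S(Z) = Z + Z² (S(Z) = Z² + Z = Z + Z²)
H(-8, -5)*(-13 + S(6)) = (-13 + 6*(1 + 6))/4 = (-13 + 6*7)/4 = (-13 + 42)/4 = (¼)*29 = 29/4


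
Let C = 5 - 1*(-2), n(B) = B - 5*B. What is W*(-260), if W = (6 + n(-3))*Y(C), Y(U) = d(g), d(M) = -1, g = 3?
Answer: 4680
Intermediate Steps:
n(B) = -4*B
C = 7 (C = 5 + 2 = 7)
Y(U) = -1
W = -18 (W = (6 - 4*(-3))*(-1) = (6 + 12)*(-1) = 18*(-1) = -18)
W*(-260) = -18*(-260) = 4680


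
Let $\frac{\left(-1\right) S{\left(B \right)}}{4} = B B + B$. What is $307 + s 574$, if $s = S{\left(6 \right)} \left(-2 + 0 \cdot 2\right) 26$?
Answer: $5014771$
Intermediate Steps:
$S{\left(B \right)} = - 4 B - 4 B^{2}$ ($S{\left(B \right)} = - 4 \left(B B + B\right) = - 4 \left(B^{2} + B\right) = - 4 \left(B + B^{2}\right) = - 4 B - 4 B^{2}$)
$s = 8736$ ($s = \left(-4\right) 6 \left(1 + 6\right) \left(-2 + 0 \cdot 2\right) 26 = \left(-4\right) 6 \cdot 7 \left(-2 + 0\right) 26 = \left(-168\right) \left(-2\right) 26 = 336 \cdot 26 = 8736$)
$307 + s 574 = 307 + 8736 \cdot 574 = 307 + 5014464 = 5014771$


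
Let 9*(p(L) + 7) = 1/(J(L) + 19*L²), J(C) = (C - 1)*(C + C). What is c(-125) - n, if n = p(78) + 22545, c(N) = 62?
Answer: -25813056673/1148472 ≈ -22476.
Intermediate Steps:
J(C) = 2*C*(-1 + C) (J(C) = (-1 + C)*(2*C) = 2*C*(-1 + C))
p(L) = -7 + 1/(9*(19*L² + 2*L*(-1 + L))) (p(L) = -7 + 1/(9*(2*L*(-1 + L) + 19*L²)) = -7 + 1/(9*(19*L² + 2*L*(-1 + L))))
n = 25884261937/1148472 (n = (⅑)*(1 - 1323*78² + 126*78)/(78*(-2 + 21*78)) + 22545 = (⅑)*(1/78)*(1 - 1323*6084 + 9828)/(-2 + 1638) + 22545 = (⅑)*(1/78)*(1 - 8049132 + 9828)/1636 + 22545 = (⅑)*(1/78)*(1/1636)*(-8039303) + 22545 = -8039303/1148472 + 22545 = 25884261937/1148472 ≈ 22538.)
c(-125) - n = 62 - 1*25884261937/1148472 = 62 - 25884261937/1148472 = -25813056673/1148472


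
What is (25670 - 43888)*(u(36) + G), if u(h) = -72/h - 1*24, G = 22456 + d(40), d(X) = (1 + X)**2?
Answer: -439254198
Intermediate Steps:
G = 24137 (G = 22456 + (1 + 40)**2 = 22456 + 41**2 = 22456 + 1681 = 24137)
u(h) = -24 - 72/h (u(h) = -72/h - 24 = -24 - 72/h)
(25670 - 43888)*(u(36) + G) = (25670 - 43888)*((-24 - 72/36) + 24137) = -18218*((-24 - 72*1/36) + 24137) = -18218*((-24 - 2) + 24137) = -18218*(-26 + 24137) = -18218*24111 = -439254198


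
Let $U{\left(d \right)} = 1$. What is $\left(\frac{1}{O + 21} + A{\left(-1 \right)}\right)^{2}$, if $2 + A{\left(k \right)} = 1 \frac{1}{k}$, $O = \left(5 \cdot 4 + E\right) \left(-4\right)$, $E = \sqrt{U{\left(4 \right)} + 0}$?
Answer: $\frac{36100}{3969} \approx 9.0955$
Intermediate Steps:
$E = 1$ ($E = \sqrt{1 + 0} = \sqrt{1} = 1$)
$O = -84$ ($O = \left(5 \cdot 4 + 1\right) \left(-4\right) = \left(20 + 1\right) \left(-4\right) = 21 \left(-4\right) = -84$)
$A{\left(k \right)} = -2 + \frac{1}{k}$ ($A{\left(k \right)} = -2 + 1 \frac{1}{k} = -2 + \frac{1}{k}$)
$\left(\frac{1}{O + 21} + A{\left(-1 \right)}\right)^{2} = \left(\frac{1}{-84 + 21} - \left(2 - \frac{1}{-1}\right)\right)^{2} = \left(\frac{1}{-63} - 3\right)^{2} = \left(- \frac{1}{63} - 3\right)^{2} = \left(- \frac{190}{63}\right)^{2} = \frac{36100}{3969}$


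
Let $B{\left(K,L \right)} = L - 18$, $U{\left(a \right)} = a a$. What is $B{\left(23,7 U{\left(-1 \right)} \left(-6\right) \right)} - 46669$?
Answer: $-46729$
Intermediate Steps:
$U{\left(a \right)} = a^{2}$
$B{\left(K,L \right)} = -18 + L$
$B{\left(23,7 U{\left(-1 \right)} \left(-6\right) \right)} - 46669 = \left(-18 + 7 \left(-1\right)^{2} \left(-6\right)\right) - 46669 = \left(-18 + 7 \cdot 1 \left(-6\right)\right) - 46669 = \left(-18 + 7 \left(-6\right)\right) - 46669 = \left(-18 - 42\right) - 46669 = -60 - 46669 = -46729$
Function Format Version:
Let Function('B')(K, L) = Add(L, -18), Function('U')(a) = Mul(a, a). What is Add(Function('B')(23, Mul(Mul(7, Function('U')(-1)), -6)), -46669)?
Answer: -46729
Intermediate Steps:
Function('U')(a) = Pow(a, 2)
Function('B')(K, L) = Add(-18, L)
Add(Function('B')(23, Mul(Mul(7, Function('U')(-1)), -6)), -46669) = Add(Add(-18, Mul(Mul(7, Pow(-1, 2)), -6)), -46669) = Add(Add(-18, Mul(Mul(7, 1), -6)), -46669) = Add(Add(-18, Mul(7, -6)), -46669) = Add(Add(-18, -42), -46669) = Add(-60, -46669) = -46729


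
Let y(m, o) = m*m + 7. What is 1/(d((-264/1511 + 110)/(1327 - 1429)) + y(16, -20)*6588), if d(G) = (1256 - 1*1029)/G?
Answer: 82973/143745177765 ≈ 5.7722e-7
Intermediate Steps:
y(m, o) = 7 + m**2 (y(m, o) = m**2 + 7 = 7 + m**2)
d(G) = 227/G (d(G) = (1256 - 1029)/G = 227/G)
1/(d((-264/1511 + 110)/(1327 - 1429)) + y(16, -20)*6588) = 1/(227/(((-264/1511 + 110)/(1327 - 1429))) + (7 + 16**2)*6588) = 1/(227/(((-264*1/1511 + 110)/(-102))) + (7 + 256)*6588) = 1/(227/(((-264/1511 + 110)*(-1/102))) + 263*6588) = 1/(227/(((165946/1511)*(-1/102))) + 1732644) = 1/(227/(-82973/77061) + 1732644) = 1/(227*(-77061/82973) + 1732644) = 1/(-17492847/82973 + 1732644) = 1/(143745177765/82973) = 82973/143745177765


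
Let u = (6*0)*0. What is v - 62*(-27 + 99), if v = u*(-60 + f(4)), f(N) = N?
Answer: -4464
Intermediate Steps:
u = 0 (u = 0*0 = 0)
v = 0 (v = 0*(-60 + 4) = 0*(-56) = 0)
v - 62*(-27 + 99) = 0 - 62*(-27 + 99) = 0 - 62*72 = 0 - 4464 = -4464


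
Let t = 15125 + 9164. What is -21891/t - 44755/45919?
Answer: -2092267024/1115326591 ≈ -1.8759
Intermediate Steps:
t = 24289
-21891/t - 44755/45919 = -21891/24289 - 44755/45919 = -2092267024/1115326591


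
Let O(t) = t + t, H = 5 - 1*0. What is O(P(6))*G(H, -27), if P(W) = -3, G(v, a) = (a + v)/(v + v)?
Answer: 66/5 ≈ 13.200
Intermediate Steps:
H = 5 (H = 5 + 0 = 5)
G(v, a) = (a + v)/(2*v) (G(v, a) = (a + v)/((2*v)) = (a + v)*(1/(2*v)) = (a + v)/(2*v))
O(t) = 2*t
O(P(6))*G(H, -27) = (2*(-3))*((½)*(-27 + 5)/5) = -3*(-22)/5 = -6*(-11/5) = 66/5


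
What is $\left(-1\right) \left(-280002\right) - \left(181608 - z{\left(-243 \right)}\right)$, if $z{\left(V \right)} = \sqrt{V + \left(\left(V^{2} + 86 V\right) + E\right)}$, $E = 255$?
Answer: $98394 + \sqrt{38163} \approx 98589.0$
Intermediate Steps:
$z{\left(V \right)} = \sqrt{255 + V^{2} + 87 V}$ ($z{\left(V \right)} = \sqrt{V + \left(\left(V^{2} + 86 V\right) + 255\right)} = \sqrt{V + \left(255 + V^{2} + 86 V\right)} = \sqrt{255 + V^{2} + 87 V}$)
$\left(-1\right) \left(-280002\right) - \left(181608 - z{\left(-243 \right)}\right) = \left(-1\right) \left(-280002\right) - \left(181608 - \sqrt{255 + \left(-243\right)^{2} + 87 \left(-243\right)}\right) = 280002 - \left(181608 - \sqrt{255 + 59049 - 21141}\right) = 280002 - \left(181608 - \sqrt{38163}\right) = 98394 + \sqrt{38163}$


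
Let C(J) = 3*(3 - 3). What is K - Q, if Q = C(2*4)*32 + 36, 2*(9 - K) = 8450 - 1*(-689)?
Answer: -9193/2 ≈ -4596.5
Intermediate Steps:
K = -9121/2 (K = 9 - (8450 - 1*(-689))/2 = 9 - (8450 + 689)/2 = 9 - 1/2*9139 = 9 - 9139/2 = -9121/2 ≈ -4560.5)
C(J) = 0 (C(J) = 3*0 = 0)
Q = 36 (Q = 0*32 + 36 = 0 + 36 = 36)
K - Q = -9121/2 - 1*36 = -9121/2 - 36 = -9193/2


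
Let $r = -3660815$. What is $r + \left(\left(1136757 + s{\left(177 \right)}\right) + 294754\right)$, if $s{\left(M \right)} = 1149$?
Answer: $-2228155$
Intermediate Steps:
$r + \left(\left(1136757 + s{\left(177 \right)}\right) + 294754\right) = -3660815 + \left(\left(1136757 + 1149\right) + 294754\right) = -3660815 + \left(1137906 + 294754\right) = -3660815 + 1432660 = -2228155$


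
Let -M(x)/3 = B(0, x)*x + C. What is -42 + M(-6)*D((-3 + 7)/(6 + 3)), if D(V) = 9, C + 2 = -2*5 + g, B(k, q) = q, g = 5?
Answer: -825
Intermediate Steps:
C = -7 (C = -2 + (-2*5 + 5) = -2 + (-10 + 5) = -2 - 5 = -7)
M(x) = 21 - 3*x² (M(x) = -3*(x*x - 7) = -3*(x² - 7) = -3*(-7 + x²) = 21 - 3*x²)
-42 + M(-6)*D((-3 + 7)/(6 + 3)) = -42 + (21 - 3*(-6)²)*9 = -42 + (21 - 3*36)*9 = -42 + (21 - 108)*9 = -42 - 87*9 = -42 - 783 = -825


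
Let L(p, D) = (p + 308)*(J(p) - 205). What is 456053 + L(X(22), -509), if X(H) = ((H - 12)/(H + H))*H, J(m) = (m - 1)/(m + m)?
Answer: 1960066/5 ≈ 3.9201e+5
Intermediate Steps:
J(m) = (-1 + m)/(2*m) (J(m) = (-1 + m)/((2*m)) = (-1 + m)*(1/(2*m)) = (-1 + m)/(2*m))
X(H) = -6 + H/2 (X(H) = ((-12 + H)/((2*H)))*H = ((-12 + H)*(1/(2*H)))*H = ((-12 + H)/(2*H))*H = -6 + H/2)
L(p, D) = (-205 + (-1 + p)/(2*p))*(308 + p) (L(p, D) = (p + 308)*((-1 + p)/(2*p) - 205) = (308 + p)*(-205 + (-1 + p)/(2*p)) = (-205 + (-1 + p)/(2*p))*(308 + p))
456053 + L(X(22), -509) = 456053 + (-125973/2 - 154/(-6 + (1/2)*22) - 409*(-6 + (1/2)*22)/2) = 456053 + (-125973/2 - 154/(-6 + 11) - 409*(-6 + 11)/2) = 456053 + (-125973/2 - 154/5 - 409/2*5) = 456053 + (-125973/2 - 154*1/5 - 2045/2) = 456053 + (-125973/2 - 154/5 - 2045/2) = 456053 - 320199/5 = 1960066/5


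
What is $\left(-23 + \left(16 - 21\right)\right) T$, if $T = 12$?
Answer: $-336$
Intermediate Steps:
$\left(-23 + \left(16 - 21\right)\right) T = \left(-23 + \left(16 - 21\right)\right) 12 = \left(-23 - 5\right) 12 = \left(-28\right) 12 = -336$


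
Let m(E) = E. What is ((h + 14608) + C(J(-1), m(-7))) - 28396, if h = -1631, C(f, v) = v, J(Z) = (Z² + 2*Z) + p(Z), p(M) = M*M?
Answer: -15426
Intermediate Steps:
p(M) = M²
J(Z) = 2*Z + 2*Z² (J(Z) = (Z² + 2*Z) + Z² = 2*Z + 2*Z²)
((h + 14608) + C(J(-1), m(-7))) - 28396 = ((-1631 + 14608) - 7) - 28396 = (12977 - 7) - 28396 = 12970 - 28396 = -15426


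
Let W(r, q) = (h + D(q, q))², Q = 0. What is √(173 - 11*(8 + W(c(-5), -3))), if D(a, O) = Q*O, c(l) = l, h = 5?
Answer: I*√190 ≈ 13.784*I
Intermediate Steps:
D(a, O) = 0 (D(a, O) = 0*O = 0)
W(r, q) = 25 (W(r, q) = (5 + 0)² = 5² = 25)
√(173 - 11*(8 + W(c(-5), -3))) = √(173 - 11*(8 + 25)) = √(173 - 11*33) = √(173 - 363) = √(-190) = I*√190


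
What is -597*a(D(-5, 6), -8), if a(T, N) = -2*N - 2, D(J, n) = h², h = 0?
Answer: -8358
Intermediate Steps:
D(J, n) = 0 (D(J, n) = 0² = 0)
a(T, N) = -2 - 2*N
-597*a(D(-5, 6), -8) = -597*(-2 - 2*(-8)) = -597*(-2 + 16) = -597*14 = -8358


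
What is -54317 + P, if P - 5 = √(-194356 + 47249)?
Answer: -54312 + I*√147107 ≈ -54312.0 + 383.55*I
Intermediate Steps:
P = 5 + I*√147107 (P = 5 + √(-194356 + 47249) = 5 + √(-147107) = 5 + I*√147107 ≈ 5.0 + 383.55*I)
-54317 + P = -54317 + (5 + I*√147107) = -54312 + I*√147107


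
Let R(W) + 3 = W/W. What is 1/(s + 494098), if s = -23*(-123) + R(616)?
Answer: 1/496925 ≈ 2.0124e-6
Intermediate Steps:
R(W) = -2 (R(W) = -3 + W/W = -3 + 1 = -2)
s = 2827 (s = -23*(-123) - 2 = 2829 - 2 = 2827)
1/(s + 494098) = 1/(2827 + 494098) = 1/496925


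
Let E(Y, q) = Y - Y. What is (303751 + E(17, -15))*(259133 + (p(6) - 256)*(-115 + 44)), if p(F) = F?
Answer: 84103488133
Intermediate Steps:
E(Y, q) = 0
(303751 + E(17, -15))*(259133 + (p(6) - 256)*(-115 + 44)) = (303751 + 0)*(259133 + (6 - 256)*(-115 + 44)) = 303751*(259133 - 250*(-71)) = 303751*(259133 + 17750) = 303751*276883 = 84103488133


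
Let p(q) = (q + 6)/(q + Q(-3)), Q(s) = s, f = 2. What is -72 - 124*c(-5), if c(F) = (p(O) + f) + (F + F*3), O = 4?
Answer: 920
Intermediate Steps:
p(q) = (6 + q)/(-3 + q) (p(q) = (q + 6)/(q - 3) = (6 + q)/(-3 + q))
c(F) = 12 + 4*F (c(F) = ((6 + 4)/(-3 + 4) + 2) + (F + F*3) = (10/1 + 2) + (F + 3*F) = (1*10 + 2) + 4*F = (10 + 2) + 4*F = 12 + 4*F)
-72 - 124*c(-5) = -72 - 124*(12 + 4*(-5)) = -72 - 124*(12 - 20) = -72 - 124*(-8) = -72 + 992 = 920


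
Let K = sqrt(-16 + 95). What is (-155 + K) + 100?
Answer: -55 + sqrt(79) ≈ -46.112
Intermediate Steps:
K = sqrt(79) ≈ 8.8882
(-155 + K) + 100 = (-155 + sqrt(79)) + 100 = -55 + sqrt(79)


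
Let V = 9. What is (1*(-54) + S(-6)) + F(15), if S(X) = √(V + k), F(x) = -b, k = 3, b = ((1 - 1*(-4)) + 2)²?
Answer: -103 + 2*√3 ≈ -99.536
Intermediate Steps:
b = 49 (b = ((1 + 4) + 2)² = (5 + 2)² = 7² = 49)
F(x) = -49 (F(x) = -1*49 = -49)
S(X) = 2*√3 (S(X) = √(9 + 3) = √12 = 2*√3)
(1*(-54) + S(-6)) + F(15) = (1*(-54) + 2*√3) - 49 = (-54 + 2*√3) - 49 = -103 + 2*√3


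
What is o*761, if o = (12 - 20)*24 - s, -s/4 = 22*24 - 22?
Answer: 1394152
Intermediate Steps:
s = -2024 (s = -4*(22*24 - 22) = -4*(528 - 22) = -4*506 = -2024)
o = 1832 (o = (12 - 20)*24 - 1*(-2024) = -8*24 + 2024 = -192 + 2024 = 1832)
o*761 = 1832*761 = 1394152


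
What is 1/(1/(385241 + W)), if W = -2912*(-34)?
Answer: 484249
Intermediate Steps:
W = 99008
1/(1/(385241 + W)) = 1/(1/(385241 + 99008)) = 1/(1/484249) = 484249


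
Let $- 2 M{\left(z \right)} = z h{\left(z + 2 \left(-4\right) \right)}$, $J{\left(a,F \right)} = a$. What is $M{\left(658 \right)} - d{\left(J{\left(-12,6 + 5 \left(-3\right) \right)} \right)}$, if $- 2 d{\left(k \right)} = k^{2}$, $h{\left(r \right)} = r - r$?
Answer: $72$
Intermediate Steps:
$h{\left(r \right)} = 0$
$M{\left(z \right)} = 0$ ($M{\left(z \right)} = - \frac{z 0}{2} = \left(- \frac{1}{2}\right) 0 = 0$)
$d{\left(k \right)} = - \frac{k^{2}}{2}$
$M{\left(658 \right)} - d{\left(J{\left(-12,6 + 5 \left(-3\right) \right)} \right)} = 0 - - \frac{\left(-12\right)^{2}}{2} = 0 - \left(- \frac{1}{2}\right) 144 = 0 - -72 = 0 + 72 = 72$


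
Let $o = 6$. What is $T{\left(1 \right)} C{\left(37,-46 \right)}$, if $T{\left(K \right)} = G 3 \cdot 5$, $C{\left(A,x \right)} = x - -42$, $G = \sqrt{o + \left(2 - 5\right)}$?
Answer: $- 60 \sqrt{3} \approx -103.92$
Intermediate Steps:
$G = \sqrt{3}$ ($G = \sqrt{6 + \left(2 - 5\right)} = \sqrt{6 - 3} = \sqrt{3} \approx 1.732$)
$C{\left(A,x \right)} = 42 + x$ ($C{\left(A,x \right)} = x + 42 = 42 + x$)
$T{\left(K \right)} = 15 \sqrt{3}$ ($T{\left(K \right)} = \sqrt{3} \cdot 3 \cdot 5 = 3 \sqrt{3} \cdot 5 = 15 \sqrt{3}$)
$T{\left(1 \right)} C{\left(37,-46 \right)} = 15 \sqrt{3} \left(42 - 46\right) = 15 \sqrt{3} \left(-4\right) = - 60 \sqrt{3}$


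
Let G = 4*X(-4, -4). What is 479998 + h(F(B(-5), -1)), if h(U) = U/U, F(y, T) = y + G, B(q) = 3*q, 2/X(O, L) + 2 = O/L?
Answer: 479999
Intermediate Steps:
X(O, L) = 2/(-2 + O/L)
G = -8 (G = 4*(-2*(-4)/(-1*(-4) + 2*(-4))) = 4*(-2*(-4)/(4 - 8)) = 4*(-2*(-4)/(-4)) = 4*(-2*(-4)*(-¼)) = 4*(-2) = -8)
F(y, T) = -8 + y (F(y, T) = y - 8 = -8 + y)
h(U) = 1
479998 + h(F(B(-5), -1)) = 479998 + 1 = 479999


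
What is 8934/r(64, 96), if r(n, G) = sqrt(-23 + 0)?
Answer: -8934*I*sqrt(23)/23 ≈ -1862.9*I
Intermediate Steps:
r(n, G) = I*sqrt(23) (r(n, G) = sqrt(-23) = I*sqrt(23))
8934/r(64, 96) = 8934/((I*sqrt(23))) = 8934*(-I*sqrt(23)/23) = -8934*I*sqrt(23)/23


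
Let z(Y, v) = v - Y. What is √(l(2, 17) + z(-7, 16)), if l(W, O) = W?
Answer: 5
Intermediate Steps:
√(l(2, 17) + z(-7, 16)) = √(2 + (16 - 1*(-7))) = √(2 + (16 + 7)) = √(2 + 23) = √25 = 5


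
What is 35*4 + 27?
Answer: 167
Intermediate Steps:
35*4 + 27 = 140 + 27 = 167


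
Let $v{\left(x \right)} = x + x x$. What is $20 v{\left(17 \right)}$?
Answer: $6120$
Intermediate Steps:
$v{\left(x \right)} = x + x^{2}$
$20 v{\left(17 \right)} = 20 \cdot 17 \left(1 + 17\right) = 20 \cdot 17 \cdot 18 = 20 \cdot 306 = 6120$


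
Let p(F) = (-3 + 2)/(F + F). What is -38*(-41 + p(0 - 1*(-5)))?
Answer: 7809/5 ≈ 1561.8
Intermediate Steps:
p(F) = -1/(2*F)
-38*(-41 + p(0 - 1*(-5))) = -38*(-41 - 1/(2*(0 - 1*(-5)))) = -38*(-41 - 1/(2*(0 + 5))) = -38*(-41 - ½/5) = -38*(-41 - ½*⅕) = -38*(-41 - ⅒) = -38*(-411/10) = 7809/5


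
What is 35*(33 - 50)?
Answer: -595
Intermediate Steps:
35*(33 - 50) = 35*(-17) = -595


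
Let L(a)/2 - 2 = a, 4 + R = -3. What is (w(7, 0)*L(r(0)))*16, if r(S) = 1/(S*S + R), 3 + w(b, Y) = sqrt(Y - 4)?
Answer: -1248/7 + 832*I/7 ≈ -178.29 + 118.86*I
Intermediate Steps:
R = -7 (R = -4 - 3 = -7)
w(b, Y) = -3 + sqrt(-4 + Y) (w(b, Y) = -3 + sqrt(Y - 4) = -3 + sqrt(-4 + Y))
r(S) = 1/(-7 + S**2) (r(S) = 1/(S*S - 7) = 1/(S**2 - 7) = 1/(-7 + S**2))
L(a) = 4 + 2*a
(w(7, 0)*L(r(0)))*16 = ((-3 + sqrt(-4 + 0))*(4 + 2/(-7 + 0**2)))*16 = ((-3 + sqrt(-4))*(4 + 2/(-7 + 0)))*16 = ((-3 + 2*I)*(4 + 2/(-7)))*16 = ((-3 + 2*I)*(4 + 2*(-1/7)))*16 = ((-3 + 2*I)*(4 - 2/7))*16 = ((-3 + 2*I)*(26/7))*16 = (-78/7 + 52*I/7)*16 = -1248/7 + 832*I/7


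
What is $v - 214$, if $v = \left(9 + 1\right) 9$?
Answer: $-124$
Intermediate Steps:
$v = 90$ ($v = 10 \cdot 9 = 90$)
$v - 214 = 90 - 214 = -124$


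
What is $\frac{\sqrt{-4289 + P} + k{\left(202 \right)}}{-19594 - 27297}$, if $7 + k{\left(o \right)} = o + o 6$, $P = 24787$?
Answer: $- \frac{1407}{46891} - \frac{\sqrt{20498}}{46891} \approx -0.033059$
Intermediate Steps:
$k{\left(o \right)} = -7 + 7 o$ ($k{\left(o \right)} = -7 + \left(o + o 6\right) = -7 + \left(o + 6 o\right) = -7 + 7 o$)
$\frac{\sqrt{-4289 + P} + k{\left(202 \right)}}{-19594 - 27297} = \frac{\sqrt{-4289 + 24787} + \left(-7 + 7 \cdot 202\right)}{-19594 - 27297} = \frac{\sqrt{20498} + \left(-7 + 1414\right)}{-46891} = \left(\sqrt{20498} + 1407\right) \left(- \frac{1}{46891}\right) = \left(1407 + \sqrt{20498}\right) \left(- \frac{1}{46891}\right) = - \frac{1407}{46891} - \frac{\sqrt{20498}}{46891}$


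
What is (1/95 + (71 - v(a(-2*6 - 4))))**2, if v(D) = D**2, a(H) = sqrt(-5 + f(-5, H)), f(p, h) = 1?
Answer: 50779876/9025 ≈ 5626.6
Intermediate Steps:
a(H) = 2*I (a(H) = sqrt(-5 + 1) = sqrt(-4) = 2*I)
(1/95 + (71 - v(a(-2*6 - 4))))**2 = (1/95 + (71 - (2*I)**2))**2 = (1/95 + (71 - 1*(-4)))**2 = (1/95 + (71 + 4))**2 = (1/95 + 75)**2 = (7126/95)**2 = 50779876/9025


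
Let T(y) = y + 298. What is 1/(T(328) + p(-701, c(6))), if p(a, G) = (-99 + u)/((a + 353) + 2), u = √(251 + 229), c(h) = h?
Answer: 14995294/9391344509 + 1384*√30/46956722545 ≈ 0.0015969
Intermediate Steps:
u = 4*√30 (u = √480 = 4*√30 ≈ 21.909)
T(y) = 298 + y
p(a, G) = (-99 + 4*√30)/(355 + a) (p(a, G) = (-99 + 4*√30)/((a + 353) + 2) = (-99 + 4*√30)/((353 + a) + 2) = (-99 + 4*√30)/(355 + a))
1/(T(328) + p(-701, c(6))) = 1/((298 + 328) + (-99 + 4*√30)/(355 - 701)) = 1/(626 + (-99 + 4*√30)/(-346)) = 1/(626 - (-99 + 4*√30)/346) = 1/(626 + (99/346 - 2*√30/173)) = 1/(216695/346 - 2*√30/173)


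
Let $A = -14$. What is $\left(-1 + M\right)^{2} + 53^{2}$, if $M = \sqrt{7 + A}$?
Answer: $2803 - 2 i \sqrt{7} \approx 2803.0 - 5.2915 i$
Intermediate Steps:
$M = i \sqrt{7}$ ($M = \sqrt{7 - 14} = \sqrt{-7} = i \sqrt{7} \approx 2.6458 i$)
$\left(-1 + M\right)^{2} + 53^{2} = \left(-1 + i \sqrt{7}\right)^{2} + 53^{2} = \left(-1 + i \sqrt{7}\right)^{2} + 2809 = 2809 + \left(-1 + i \sqrt{7}\right)^{2}$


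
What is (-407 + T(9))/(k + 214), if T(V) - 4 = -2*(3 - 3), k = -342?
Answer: 403/128 ≈ 3.1484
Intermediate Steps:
T(V) = 4 (T(V) = 4 - 2*(3 - 3) = 4 - 2*0 = 4 + 0 = 4)
(-407 + T(9))/(k + 214) = (-407 + 4)/(-342 + 214) = -403/(-128) = -403*(-1/128) = 403/128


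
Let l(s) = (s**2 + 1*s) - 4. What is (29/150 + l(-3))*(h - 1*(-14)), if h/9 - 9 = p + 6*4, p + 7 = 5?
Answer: 96397/150 ≈ 642.65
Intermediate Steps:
p = -2 (p = -7 + 5 = -2)
h = 279 (h = 81 + 9*(-2 + 6*4) = 81 + 9*(-2 + 24) = 81 + 9*22 = 81 + 198 = 279)
l(s) = -4 + s + s**2 (l(s) = (s**2 + s) - 4 = (s + s**2) - 4 = -4 + s + s**2)
(29/150 + l(-3))*(h - 1*(-14)) = (29/150 + (-4 - 3 + (-3)**2))*(279 - 1*(-14)) = (29*(1/150) + (-4 - 3 + 9))*(279 + 14) = (29/150 + 2)*293 = (329/150)*293 = 96397/150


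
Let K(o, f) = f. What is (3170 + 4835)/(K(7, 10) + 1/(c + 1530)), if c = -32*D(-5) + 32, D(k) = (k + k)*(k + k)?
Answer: 13112190/16379 ≈ 800.55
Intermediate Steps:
D(k) = 4*k² (D(k) = (2*k)*(2*k) = 4*k²)
c = -3168 (c = -128*(-5)² + 32 = -128*25 + 32 = -32*100 + 32 = -3200 + 32 = -3168)
(3170 + 4835)/(K(7, 10) + 1/(c + 1530)) = (3170 + 4835)/(10 + 1/(-3168 + 1530)) = 8005/(10 + 1/(-1638)) = 8005/(10 - 1/1638) = 8005/(16379/1638) = 8005*(1638/16379) = 13112190/16379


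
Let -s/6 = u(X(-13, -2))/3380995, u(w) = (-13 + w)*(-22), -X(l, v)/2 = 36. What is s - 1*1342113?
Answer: -907535470731/676199 ≈ -1.3421e+6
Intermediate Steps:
X(l, v) = -72 (X(l, v) = -2*36 = -72)
u(w) = 286 - 22*w
s = -2244/676199 (s = -6*(286 - 22*(-72))/3380995 = -6*(286 + 1584)/3380995 = -11220/3380995 = -6*374/676199 = -2244/676199 ≈ -0.0033185)
s - 1*1342113 = -2244/676199 - 1*1342113 = -2244/676199 - 1342113 = -907535470731/676199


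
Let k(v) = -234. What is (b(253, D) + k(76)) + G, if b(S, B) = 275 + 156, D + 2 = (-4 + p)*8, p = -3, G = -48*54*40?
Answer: -103483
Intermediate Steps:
G = -103680 (G = -2592*40 = -103680)
D = -58 (D = -2 + (-4 - 3)*8 = -2 - 7*8 = -2 - 56 = -58)
b(S, B) = 431
(b(253, D) + k(76)) + G = (431 - 234) - 103680 = 197 - 103680 = -103483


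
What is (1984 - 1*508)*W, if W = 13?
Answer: 19188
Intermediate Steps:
(1984 - 1*508)*W = (1984 - 1*508)*13 = (1984 - 508)*13 = 1476*13 = 19188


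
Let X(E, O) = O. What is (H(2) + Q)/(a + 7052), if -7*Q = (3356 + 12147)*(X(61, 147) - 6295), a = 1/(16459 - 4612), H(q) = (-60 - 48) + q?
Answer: 1129157733594/584815315 ≈ 1930.8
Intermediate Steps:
H(q) = -108 + q
a = 1/11847 ≈ 8.4409e-5
Q = 95312444/7 (Q = -(3356 + 12147)*(147 - 6295)/7 = -15503*(-6148)/7 = -⅐*(-95312444) = 95312444/7 ≈ 1.3616e+7)
(H(2) + Q)/(a + 7052) = ((-108 + 2) + 95312444/7)/(1/11847 + 7052) = (-106 + 95312444/7)/(83545045/11847) = (95311702/7)*(11847/83545045) = 1129157733594/584815315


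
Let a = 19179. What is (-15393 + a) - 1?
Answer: 3785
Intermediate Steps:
(-15393 + a) - 1 = (-15393 + 19179) - 1 = 3786 - 1 = 3785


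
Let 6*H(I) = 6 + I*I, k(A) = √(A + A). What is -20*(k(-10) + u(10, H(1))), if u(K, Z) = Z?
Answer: -70/3 - 40*I*√5 ≈ -23.333 - 89.443*I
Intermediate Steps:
k(A) = √2*√A (k(A) = √(2*A) = √2*√A)
H(I) = 1 + I²/6 (H(I) = (6 + I*I)/6 = (6 + I²)/6 = 1 + I²/6)
-20*(k(-10) + u(10, H(1))) = -20*(√2*√(-10) + (1 + (⅙)*1²)) = -20*(√2*(I*√10) + (1 + (⅙)*1)) = -20*(2*I*√5 + (1 + ⅙)) = -20*(2*I*√5 + 7/6) = -20*(7/6 + 2*I*√5) = -70/3 - 40*I*√5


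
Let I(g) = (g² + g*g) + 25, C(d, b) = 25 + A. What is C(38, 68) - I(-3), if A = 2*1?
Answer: -16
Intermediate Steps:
A = 2
C(d, b) = 27 (C(d, b) = 25 + 2 = 27)
I(g) = 25 + 2*g² (I(g) = (g² + g²) + 25 = 2*g² + 25 = 25 + 2*g²)
C(38, 68) - I(-3) = 27 - (25 + 2*(-3)²) = 27 - (25 + 2*9) = 27 - (25 + 18) = 27 - 1*43 = 27 - 43 = -16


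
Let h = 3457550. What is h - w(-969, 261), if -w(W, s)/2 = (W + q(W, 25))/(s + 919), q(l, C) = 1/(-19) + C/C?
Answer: 38759117107/11210 ≈ 3.4575e+6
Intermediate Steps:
q(l, C) = 18/19 (q(l, C) = 1*(-1/19) + 1 = -1/19 + 1 = 18/19)
w(W, s) = -2*(18/19 + W)/(919 + s) (w(W, s) = -2*(W + 18/19)/(s + 919) = -2*(18/19 + W)/(919 + s))
h - w(-969, 261) = 3457550 - 2*(-18 - 19*(-969))/(19*(919 + 261)) = 3457550 - 2*(-18 + 18411)/(19*1180) = 3457550 - 2*18393/(19*1180) = 3457550 - 1*18393/11210 = 3457550 - 18393/11210 = 38759117107/11210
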